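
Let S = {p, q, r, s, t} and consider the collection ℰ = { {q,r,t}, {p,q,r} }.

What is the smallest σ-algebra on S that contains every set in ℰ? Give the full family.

|σ(ℰ)| = 16.  σ(ℰ) = { {}, {p}, {s}, {t}, {p,s}, {p,t}, {q,r}, {s,t}, {p,q,r}, {p,s,t}, {q,r,s}, {q,r,t}, {p,q,r,s}, {p,q,r,t}, {q,r,s,t}, S }

Trace:
Initial family (4 sets): { {}, {p,q,r}, {q,r,t}, S }.
Round 1: 3 new —
  {p,s}  = ᶜ of {q,r,t}
  {s,t}  = ᶜ of {p,q,r}
  {p,q,r,t}  = {p,q,r} ∪ {q,r,t}
Round 2 adds 4:
  {s}  = ᶜ of {p,q,r,t}
  {p,s,t}  = {s,t} ∪ {p,s}
  {p,q,r,s}  = {p,q,r} ∪ {p,s}
  {q,r,s,t}  = {s,t} ∪ {q,r,t}
Round 3 adds 3:
  {p}  = ᶜ of {q,r,s,t}
  {t}  = ᶜ of {p,q,r,s}
  {q,r}  = ᶜ of {p,s,t}
Round 4 adds 2:
  {p,t}  = {t} ∪ {p}
  {q,r,s}  = {q,r} ∪ {s}
Round 5: no new sets; the family is a σ-algebra.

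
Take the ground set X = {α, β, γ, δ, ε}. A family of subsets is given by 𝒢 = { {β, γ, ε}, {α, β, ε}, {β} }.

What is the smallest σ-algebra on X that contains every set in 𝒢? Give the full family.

Start: 𝒢 ∪ {∅, X} = { {}, {β}, {α, β, ε}, {β, γ, ε}, X }.
Iteration 1 (4 new):
  {α, δ}  = X∖{β, γ, ε}
  {γ, δ}  = X∖{α, β, ε}
  {α, β, γ, ε}  = {α, β, ε} ∪ {β, γ, ε}
  {α, γ, δ, ε}  = X∖{β}
  |family| = 9
Iteration 2. New:
  {δ}  = X∖{α, β, γ, ε}
  {α, β, δ}  = {β} ∪ {α, δ}
  {α, γ, δ}  = {γ, δ} ∪ {α, δ}
  {β, γ, δ}  = {γ, δ} ∪ {β}
  {α, β, δ, ε}  = {α, β, ε} ∪ {α, δ}
  {β, γ, δ, ε}  = {γ, δ} ∪ {β, γ, ε}
  |family| = 15
Iteration 3: 7 new —
  {α}  = X∖{β, γ, δ, ε}
  {γ}  = X∖{α, β, δ, ε}
  {α, ε}  = X∖{β, γ, δ}
  {β, δ}  = {δ} ∪ {β}
  {β, ε}  = X∖{α, γ, δ}
  {γ, ε}  = X∖{α, β, δ}
  {α, β, γ, δ}  = {γ, δ} ∪ {α, β, δ}
  |family| = 22
Iteration 4. New:
  {ε}  = X∖{α, β, γ, δ}
  {α, β}  = {β} ∪ {α}
  {α, γ}  = {γ} ∪ {α}
  {β, γ}  = {β} ∪ {γ}
  {α, γ, ε}  = X∖{β, δ}
  {α, δ, ε}  = {α, δ} ∪ {α, ε}
  {β, δ, ε}  = {β, ε} ∪ {β, δ}
  {γ, δ, ε}  = {γ, δ} ∪ {γ, ε}
  |family| = 30
Iteration 5. New:
  {δ, ε}  = {ε} ∪ {δ}
  {α, β, γ}  = {α, β} ∪ {γ}
  |family| = 32
Iteration 6: closed — nothing new.

|σ(𝒢)| = 32.  σ(𝒢) = { {}, {α}, {β}, {γ}, {δ}, {ε}, {α, β}, {α, γ}, {α, δ}, {α, ε}, {β, γ}, {β, δ}, {β, ε}, {γ, δ}, {γ, ε}, {δ, ε}, {α, β, γ}, {α, β, δ}, {α, β, ε}, {α, γ, δ}, {α, γ, ε}, {α, δ, ε}, {β, γ, δ}, {β, γ, ε}, {β, δ, ε}, {γ, δ, ε}, {α, β, γ, δ}, {α, β, γ, ε}, {α, β, δ, ε}, {α, γ, δ, ε}, {β, γ, δ, ε}, X }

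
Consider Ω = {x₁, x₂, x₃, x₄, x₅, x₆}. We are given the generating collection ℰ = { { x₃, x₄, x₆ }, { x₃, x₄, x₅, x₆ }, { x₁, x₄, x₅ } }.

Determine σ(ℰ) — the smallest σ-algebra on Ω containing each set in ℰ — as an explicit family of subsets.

Initial family (5 sets): { {  }, { x₁, x₄, x₅ }, { x₃, x₄, x₆ }, { x₃, x₄, x₅, x₆ }, Ω }.
Step 1. New:
  { x₁, x₂ }  = Ω∖{ x₃, x₄, x₅, x₆ }
  { x₁, x₂, x₅ }  = Ω∖{ x₃, x₄, x₆ }
  { x₂, x₃, x₆ }  = Ω∖{ x₁, x₄, x₅ }
  { x₁, x₃, x₄, x₅, x₆ }  = { x₁, x₄, x₅ } ∪ { x₃, x₄, x₅, x₆ }
  — 9 sets.
Step 2 (7 new):
  { x₂ }  = Ω∖{ x₁, x₃, x₄, x₅, x₆ }
  { x₁, x₂, x₃, x₆ }  = { x₁, x₂ } ∪ { x₂, x₃, x₆ }
  { x₁, x₂, x₄, x₅ }  = { x₁, x₄, x₅ } ∪ { x₁, x₂ }
  { x₂, x₃, x₄, x₆ }  = { x₂, x₃, x₆ } ∪ { x₃, x₄, x₆ }
  { x₁, x₂, x₃, x₄, x₆ }  = { x₁, x₂ } ∪ { x₃, x₄, x₆ }
  { x₁, x₂, x₃, x₅, x₆ }  = { x₂, x₃, x₆ } ∪ { x₁, x₂, x₅ }
  { x₂, x₃, x₄, x₅, x₆ }  = { x₃, x₄, x₅, x₆ } ∪ { x₂, x₃, x₆ }
  — 16 sets.
Step 3: +6 →
  { x₁ }  = Ω∖{ x₂, x₃, x₄, x₅, x₆ }
  { x₄ }  = Ω∖{ x₁, x₂, x₃, x₅, x₆ }
  { x₅ }  = Ω∖{ x₁, x₂, x₃, x₄, x₆ }
  { x₁, x₅ }  = Ω∖{ x₂, x₃, x₄, x₆ }
  { x₃, x₆ }  = Ω∖{ x₁, x₂, x₄, x₅ }
  { x₄, x₅ }  = Ω∖{ x₁, x₂, x₃, x₆ }
  — 22 sets.
Step 4: +10 →
  { x₁, x₄ }  = { x₁ } ∪ { x₄ }
  { x₂, x₄ }  = { x₂ } ∪ { x₄ }
  { x₂, x₅ }  = { x₂ } ∪ { x₅ }
  { x₁, x₂, x₄ }  = { x₁, x₂ } ∪ { x₄ }
  { x₁, x₃, x₆ }  = { x₁ } ∪ { x₃, x₆ }
  { x₂, x₄, x₅ }  = { x₂ } ∪ { x₄, x₅ }
  { x₃, x₅, x₆ }  = { x₅ } ∪ { x₃, x₆ }
  { x₁, x₃, x₄, x₆ }  = { x₁ } ∪ { x₃, x₄, x₆ }
  { x₁, x₃, x₅, x₆ }  = { x₃, x₆ } ∪ { x₁, x₅ }
  { x₂, x₃, x₅, x₆ }  = { x₂, x₃, x₆ } ∪ { x₅ }
  — 32 sets.
Step 5: already closed under ᶜ and ∪.

σ(ℰ) = { {  }, { x₁ }, { x₂ }, { x₄ }, { x₅ }, { x₁, x₂ }, { x₁, x₄ }, { x₁, x₅ }, { x₂, x₄ }, { x₂, x₅ }, { x₃, x₆ }, { x₄, x₅ }, { x₁, x₂, x₄ }, { x₁, x₂, x₅ }, { x₁, x₃, x₆ }, { x₁, x₄, x₅ }, { x₂, x₃, x₆ }, { x₂, x₄, x₅ }, { x₃, x₄, x₆ }, { x₃, x₅, x₆ }, { x₁, x₂, x₃, x₆ }, { x₁, x₂, x₄, x₅ }, { x₁, x₃, x₄, x₆ }, { x₁, x₃, x₅, x₆ }, { x₂, x₃, x₄, x₆ }, { x₂, x₃, x₅, x₆ }, { x₃, x₄, x₅, x₆ }, { x₁, x₂, x₃, x₄, x₆ }, { x₁, x₂, x₃, x₅, x₆ }, { x₁, x₃, x₄, x₅, x₆ }, { x₂, x₃, x₄, x₅, x₆ }, Ω }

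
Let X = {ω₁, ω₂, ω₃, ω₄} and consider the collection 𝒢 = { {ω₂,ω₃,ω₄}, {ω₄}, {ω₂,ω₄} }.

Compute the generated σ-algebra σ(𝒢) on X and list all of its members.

Start: 𝒢 ∪ {∅, X} = { ∅, {ω₄}, {ω₂,ω₄}, {ω₂,ω₃,ω₄}, X }.
Step 1: 3 new —
  {ω₁}  = complement {ω₂,ω₃,ω₄}
  {ω₁,ω₃}  = complement {ω₂,ω₄}
  {ω₁,ω₂,ω₃}  = complement {ω₄}
Step 2: 3 new —
  {ω₁,ω₄}  = {ω₄} ∪ {ω₁}
  {ω₁,ω₂,ω₄}  = {ω₂,ω₄} ∪ {ω₁}
  {ω₁,ω₃,ω₄}  = {ω₄} ∪ {ω₁,ω₃}
Step 3 (3 new):
  {ω₂}  = complement {ω₁,ω₃,ω₄}
  {ω₃}  = complement {ω₁,ω₂,ω₄}
  {ω₂,ω₃}  = complement {ω₁,ω₄}
Step 4 adds 2:
  {ω₁,ω₂}  = {ω₂} ∪ {ω₁}
  {ω₃,ω₄}  = {ω₃} ∪ {ω₄}
Step 5: already closed under ᶜ and ∪.

σ(𝒢) = { ∅, {ω₁}, {ω₂}, {ω₃}, {ω₄}, {ω₁,ω₂}, {ω₁,ω₃}, {ω₁,ω₄}, {ω₂,ω₃}, {ω₂,ω₄}, {ω₃,ω₄}, {ω₁,ω₂,ω₃}, {ω₁,ω₂,ω₄}, {ω₁,ω₃,ω₄}, {ω₂,ω₃,ω₄}, X }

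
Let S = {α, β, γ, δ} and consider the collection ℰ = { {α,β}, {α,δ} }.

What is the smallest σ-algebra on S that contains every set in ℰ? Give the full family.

σ(ℰ) = { ∅, {α}, {β}, {γ}, {δ}, {α,β}, {α,γ}, {α,δ}, {β,γ}, {β,δ}, {γ,δ}, {α,β,γ}, {α,β,δ}, {α,γ,δ}, {β,γ,δ}, S }

Trace:
Initial family (4 sets): { ∅, {α,β}, {α,δ}, S }.
Iteration 1 (3 new):
  {β,γ}  = {α,δ}ᶜ
  {γ,δ}  = {α,β}ᶜ
  {α,β,δ}  = {α,β} ∪ {α,δ}
  (now 7)
Iteration 2 adds 4:
  {γ}  = {α,β,δ}ᶜ
  {α,β,γ}  = {β,γ} ∪ {α,β}
  {α,γ,δ}  = {γ,δ} ∪ {α,δ}
  {β,γ,δ}  = {γ,δ} ∪ {β,γ}
  (now 11)
Iteration 3: +3 →
  {α}  = {β,γ,δ}ᶜ
  {β}  = {α,γ,δ}ᶜ
  {δ}  = {α,β,γ}ᶜ
  (now 14)
Iteration 4. New:
  {α,γ}  = {γ} ∪ {α}
  {β,δ}  = {δ} ∪ {β}
  (now 16)
Iteration 5 adds nothing — fixpoint reached.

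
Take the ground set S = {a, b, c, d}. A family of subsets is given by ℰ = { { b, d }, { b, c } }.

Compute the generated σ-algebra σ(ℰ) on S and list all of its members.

Answer: σ(ℰ) = { {  }, { a }, { b }, { c }, { d }, { a, b }, { a, c }, { a, d }, { b, c }, { b, d }, { c, d }, { a, b, c }, { a, b, d }, { a, c, d }, { b, c, d }, S }

Working:
Take S₀ = ℰ ∪ {∅, S} = { {  }, { b, c }, { b, d }, S }.
Round 1 (3 new):
  { a, c }  = complement { b, d }
  { a, d }  = complement { b, c }
  { b, c, d }  = { b, d } ∪ { b, c }
Round 2. New:
  { a }  = complement { b, c, d }
  { a, b, c }  = { b, c } ∪ { a, c }
  { a, b, d }  = { a, d } ∪ { b, d }
  { a, c, d }  = { a, d } ∪ { a, c }
Round 3 adds 3:
  { b }  = complement { a, c, d }
  { c }  = complement { a, b, d }
  { d }  = complement { a, b, c }
Round 4: +2 →
  { a, b }  = { b } ∪ { a }
  { c, d }  = { c } ∪ { d }
Round 5: closed — nothing new.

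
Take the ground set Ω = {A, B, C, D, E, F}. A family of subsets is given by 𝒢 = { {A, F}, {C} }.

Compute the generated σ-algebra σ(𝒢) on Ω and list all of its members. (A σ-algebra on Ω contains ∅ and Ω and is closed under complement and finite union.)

Seed the family with 𝒢 together with ∅ and Ω: { ∅, {C}, {A, F}, Ω }.
Round 1. New:
  {A, C, F}  = {C} ∪ {A, F}
  {B, C, D, E}  = Ω∖{A, F}
  {A, B, D, E, F}  = Ω∖{C}
  [7 total]
Round 2 adds 1:
  {B, D, E}  = Ω∖{A, C, F}
  [8 total]
Round 3: closed — nothing new.

|σ(𝒢)| = 8.  σ(𝒢) = { ∅, {C}, {A, F}, {A, C, F}, {B, D, E}, {B, C, D, E}, {A, B, D, E, F}, Ω }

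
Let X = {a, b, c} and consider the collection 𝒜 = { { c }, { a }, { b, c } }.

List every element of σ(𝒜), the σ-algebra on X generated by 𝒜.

σ(𝒜) = { {}, { a }, { b }, { c }, { a, b }, { a, c }, { b, c }, X }

Working:
Begin from { {}, { a }, { c }, { b, c }, X } (that is, 𝒜 plus ∅ and X).
Round 1. New:
  { a, b }  = ᶜ of { c }
  { a, c }  = { c } ∪ { a }
  (now 7)
Round 2: 1 new —
  { b }  = ᶜ of { a, c }
  (now 8)
Round 3 adds nothing — fixpoint reached.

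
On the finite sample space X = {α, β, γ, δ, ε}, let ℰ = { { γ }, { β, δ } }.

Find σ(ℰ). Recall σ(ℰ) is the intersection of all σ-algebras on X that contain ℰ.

Answer: σ(ℰ) = { {  }, { γ }, { α, ε }, { β, δ }, { α, γ, ε }, { β, γ, δ }, { α, β, δ, ε }, X }

Derivation:
Begin from { {  }, { γ }, { β, δ }, X } (that is, ℰ plus ∅ and X).
Step 1. New:
  { α, γ, ε }  = X∖{ β, δ }
  { β, γ, δ }  = { γ } ∪ { β, δ }
  { α, β, δ, ε }  = X∖{ γ }
  |family| = 7
Step 2 (1 new):
  { α, ε }  = X∖{ β, γ, δ }
  |family| = 8
Step 3 adds nothing — fixpoint reached.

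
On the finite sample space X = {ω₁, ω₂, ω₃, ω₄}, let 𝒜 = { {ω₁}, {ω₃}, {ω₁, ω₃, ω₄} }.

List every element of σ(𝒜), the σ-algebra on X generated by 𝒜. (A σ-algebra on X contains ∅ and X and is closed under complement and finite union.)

|σ(𝒜)| = 16.  σ(𝒜) = { ∅, {ω₁}, {ω₂}, {ω₃}, {ω₄}, {ω₁, ω₂}, {ω₁, ω₃}, {ω₁, ω₄}, {ω₂, ω₃}, {ω₂, ω₄}, {ω₃, ω₄}, {ω₁, ω₂, ω₃}, {ω₁, ω₂, ω₄}, {ω₁, ω₃, ω₄}, {ω₂, ω₃, ω₄}, X }

Working:
Initial family (5 sets): { ∅, {ω₁}, {ω₃}, {ω₁, ω₃, ω₄}, X }.
Pass 1. New:
  {ω₂}  = {ω₁, ω₃, ω₄}ᶜ
  {ω₁, ω₃}  = {ω₃} ∪ {ω₁}
  {ω₁, ω₂, ω₄}  = {ω₃}ᶜ
  {ω₂, ω₃, ω₄}  = {ω₁}ᶜ
Pass 2. New:
  {ω₁, ω₂}  = {ω₂} ∪ {ω₁}
  {ω₂, ω₃}  = {ω₂} ∪ {ω₃}
  {ω₂, ω₄}  = {ω₁, ω₃}ᶜ
  {ω₁, ω₂, ω₃}  = {ω₂} ∪ {ω₁, ω₃}
Pass 3: 3 new —
  {ω₄}  = {ω₁, ω₂, ω₃}ᶜ
  {ω₁, ω₄}  = {ω₂, ω₃}ᶜ
  {ω₃, ω₄}  = {ω₁, ω₂}ᶜ
Pass 4: no new sets; the family is a σ-algebra.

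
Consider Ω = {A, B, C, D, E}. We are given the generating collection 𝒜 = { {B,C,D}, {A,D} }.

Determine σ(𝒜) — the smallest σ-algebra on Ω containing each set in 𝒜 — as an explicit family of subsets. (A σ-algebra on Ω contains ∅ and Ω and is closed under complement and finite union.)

Start: 𝒜 ∪ {∅, Ω} = { {}, {A,D}, {B,C,D}, Ω }.
Round 1: +3 →
  {A,E}  = {B,C,D}ᶜ
  {B,C,E}  = {A,D}ᶜ
  {A,B,C,D}  = {B,C,D} ∪ {A,D}
  (now 7)
Round 2: +4 →
  {E}  = {A,B,C,D}ᶜ
  {A,D,E}  = {A,D} ∪ {A,E}
  {A,B,C,E}  = {B,C,E} ∪ {A,E}
  {B,C,D,E}  = {B,C,E} ∪ {B,C,D}
  (now 11)
Round 3: 3 new —
  {A}  = {B,C,D,E}ᶜ
  {D}  = {A,B,C,E}ᶜ
  {B,C}  = {A,D,E}ᶜ
  (now 14)
Round 4 (2 new):
  {D,E}  = {D} ∪ {E}
  {A,B,C}  = {B,C} ∪ {A}
  (now 16)
Round 5: no new sets; the family is a σ-algebra.

σ(𝒜) = { {}, {A}, {D}, {E}, {A,D}, {A,E}, {B,C}, {D,E}, {A,B,C}, {A,D,E}, {B,C,D}, {B,C,E}, {A,B,C,D}, {A,B,C,E}, {B,C,D,E}, Ω }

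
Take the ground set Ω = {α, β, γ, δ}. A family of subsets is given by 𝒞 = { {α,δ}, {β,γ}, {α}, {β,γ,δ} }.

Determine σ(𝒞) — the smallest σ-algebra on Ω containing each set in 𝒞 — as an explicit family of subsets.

Begin from { ∅, {α}, {α,δ}, {β,γ}, {β,γ,δ}, Ω } (that is, 𝒞 plus ∅ and Ω).
Round 1 adds 1:
  {α,β,γ}  = {β,γ} ∪ {α}
  — 7 sets.
Round 2: +1 →
  {δ}  = {α,β,γ}ᶜ
  — 8 sets.
Round 3: already closed under ᶜ and ∪.

Therefore σ(𝒞) = { ∅, {α}, {δ}, {α,δ}, {β,γ}, {α,β,γ}, {β,γ,δ}, Ω } (|σ(𝒞)| = 8).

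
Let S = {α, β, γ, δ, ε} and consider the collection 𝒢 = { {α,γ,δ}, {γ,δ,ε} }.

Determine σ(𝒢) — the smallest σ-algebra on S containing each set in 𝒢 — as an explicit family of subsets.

σ(𝒢) (16 sets): { {}, {α}, {β}, {ε}, {α,β}, {α,ε}, {β,ε}, {γ,δ}, {α,β,ε}, {α,γ,δ}, {β,γ,δ}, {γ,δ,ε}, {α,β,γ,δ}, {α,γ,δ,ε}, {β,γ,δ,ε}, S }

Derivation:
Begin from { {}, {α,γ,δ}, {γ,δ,ε}, S } (that is, 𝒢 plus ∅ and S).
Pass 1 adds 3:
  {α,β}  = S∖{γ,δ,ε}
  {β,ε}  = S∖{α,γ,δ}
  {α,γ,δ,ε}  = {γ,δ,ε} ∪ {α,γ,δ}
Pass 2. New:
  {β}  = S∖{α,γ,δ,ε}
  {α,β,ε}  = {β,ε} ∪ {α,β}
  {α,β,γ,δ}  = {α,γ,δ} ∪ {α,β}
  {β,γ,δ,ε}  = {β,ε} ∪ {γ,δ,ε}
Pass 3 (3 new):
  {α}  = S∖{β,γ,δ,ε}
  {ε}  = S∖{α,β,γ,δ}
  {γ,δ}  = S∖{α,β,ε}
Pass 4 (2 new):
  {α,ε}  = {ε} ∪ {α}
  {β,γ,δ}  = {γ,δ} ∪ {β}
Pass 5: stable.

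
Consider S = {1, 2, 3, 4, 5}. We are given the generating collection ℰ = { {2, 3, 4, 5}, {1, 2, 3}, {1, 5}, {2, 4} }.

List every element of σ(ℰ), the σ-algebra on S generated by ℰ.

Begin from { ∅, {1, 5}, {2, 4}, {1, 2, 3}, {2, 3, 4, 5}, S } (that is, ℰ plus ∅ and S).
Iteration 1 (7 new):
  {1}  = S∖{2, 3, 4, 5}
  {4, 5}  = S∖{1, 2, 3}
  {1, 3, 5}  = S∖{2, 4}
  {2, 3, 4}  = S∖{1, 5}
  {1, 2, 3, 4}  = {1, 2, 3} ∪ {2, 4}
  {1, 2, 3, 5}  = {1, 2, 3} ∪ {1, 5}
  {1, 2, 4, 5}  = {1, 5} ∪ {2, 4}
  |family| = 13
Iteration 2: 7 new —
  {3}  = S∖{1, 2, 4, 5}
  {4}  = S∖{1, 2, 3, 5}
  {5}  = S∖{1, 2, 3, 4}
  {1, 2, 4}  = {2, 4} ∪ {1}
  {1, 4, 5}  = {4, 5} ∪ {1, 5}
  {2, 4, 5}  = {4, 5} ∪ {2, 4}
  {1, 3, 4, 5}  = {1, 3, 5} ∪ {4, 5}
  |family| = 20
Iteration 3. New:
  {2}  = S∖{1, 3, 4, 5}
  {1, 3}  = S∖{2, 4, 5}
  {1, 4}  = {4} ∪ {1}
  {2, 3}  = S∖{1, 4, 5}
  {3, 4}  = {3} ∪ {4}
  {3, 5}  = S∖{1, 2, 4}
  {3, 4, 5}  = {4, 5} ∪ {3}
  |family| = 27
Iteration 4: +5 →
  {1, 2}  = S∖{3, 4, 5}
  {2, 5}  = {2} ∪ {5}
  {1, 2, 5}  = S∖{3, 4}
  {1, 3, 4}  = {3, 4} ∪ {1, 4}
  {2, 3, 5}  = S∖{1, 4}
  |family| = 32
After Iteration 5 the family is unchanged; done.

σ(ℰ) = { ∅, {1}, {2}, {3}, {4}, {5}, {1, 2}, {1, 3}, {1, 4}, {1, 5}, {2, 3}, {2, 4}, {2, 5}, {3, 4}, {3, 5}, {4, 5}, {1, 2, 3}, {1, 2, 4}, {1, 2, 5}, {1, 3, 4}, {1, 3, 5}, {1, 4, 5}, {2, 3, 4}, {2, 3, 5}, {2, 4, 5}, {3, 4, 5}, {1, 2, 3, 4}, {1, 2, 3, 5}, {1, 2, 4, 5}, {1, 3, 4, 5}, {2, 3, 4, 5}, S }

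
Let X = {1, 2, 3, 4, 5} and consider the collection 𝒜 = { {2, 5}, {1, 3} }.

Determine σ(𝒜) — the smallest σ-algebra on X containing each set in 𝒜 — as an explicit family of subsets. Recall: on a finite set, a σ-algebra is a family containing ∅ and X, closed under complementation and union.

σ(𝒜) (8 sets): { ∅, {4}, {1, 3}, {2, 5}, {1, 3, 4}, {2, 4, 5}, {1, 2, 3, 5}, X }

Trace:
Begin from { ∅, {1, 3}, {2, 5}, X } (that is, 𝒜 plus ∅ and X).
Step 1 adds 3:
  {1, 3, 4}  = {2, 5}ᶜ
  {2, 4, 5}  = {1, 3}ᶜ
  {1, 2, 3, 5}  = {2, 5} ∪ {1, 3}
  — 7 sets.
Step 2: +1 →
  {4}  = {1, 2, 3, 5}ᶜ
  — 8 sets.
After Step 3 the family is unchanged; done.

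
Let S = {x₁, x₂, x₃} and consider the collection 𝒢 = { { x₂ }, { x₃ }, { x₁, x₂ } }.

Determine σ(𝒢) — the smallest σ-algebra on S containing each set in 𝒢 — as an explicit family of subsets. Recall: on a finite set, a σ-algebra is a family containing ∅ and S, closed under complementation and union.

σ(𝒢) = { {}, { x₁ }, { x₂ }, { x₃ }, { x₁, x₂ }, { x₁, x₃ }, { x₂, x₃ }, S }

Trace:
Take S₀ = 𝒢 ∪ {∅, S} = { {}, { x₂ }, { x₃ }, { x₁, x₂ }, S }.
Step 1: +2 →
  { x₁, x₃ }  = { x₂ }ᶜ
  { x₂, x₃ }  = { x₃ } ∪ { x₂ }
  |family| = 7
Step 2 (1 new):
  { x₁ }  = { x₂, x₃ }ᶜ
  |family| = 8
Step 3: already closed under ᶜ and ∪.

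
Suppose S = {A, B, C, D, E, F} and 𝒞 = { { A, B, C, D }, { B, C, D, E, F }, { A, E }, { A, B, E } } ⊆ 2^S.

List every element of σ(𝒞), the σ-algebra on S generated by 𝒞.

Initial family (6 sets): { {  }, { A, E }, { A, B, E }, { A, B, C, D }, { B, C, D, E, F }, S }.
Step 1. New:
  { A }  = ᶜ of { B, C, D, E, F }
  { E, F }  = ᶜ of { A, B, C, D }
  { C, D, F }  = ᶜ of { A, B, E }
  { B, C, D, F }  = ᶜ of { A, E }
  { A, B, C, D, E }  = { A, B, E } ∪ { A, B, C, D }
  (now 11)
Step 2: 7 new —
  { F }  = ᶜ of { A, B, C, D, E }
  { A, E, F }  = { E, F } ∪ { A, E }
  { A, B, E, F }  = { E, F } ∪ { A, B, E }
  { A, C, D, F }  = { C, D, F } ∪ { A }
  { C, D, E, F }  = { E, F } ∪ { C, D, F }
  { A, B, C, D, F }  = { B, C, D, F } ∪ { A, B, C, D }
  { A, C, D, E, F }  = { A, E } ∪ { C, D, F }
  (now 18)
Step 3 (7 new):
  { B }  = ᶜ of { A, C, D, E, F }
  { E }  = ᶜ of { A, B, C, D, F }
  { A, B }  = ᶜ of { C, D, E, F }
  { A, F }  = { A } ∪ { F }
  { B, E }  = ᶜ of { A, C, D, F }
  { C, D }  = ᶜ of { A, B, E, F }
  { B, C, D }  = ᶜ of { A, E, F }
  (now 25)
Step 4: 7 new —
  { B, F }  = { B } ∪ { F }
  { A, B, F }  = { A, B } ∪ { A, F }
  { A, C, D }  = { C, D } ∪ { A }
  { B, E, F }  = { B, E } ∪ { E, F }
  { C, D, E }  = { C, D } ∪ { E }
  { A, C, D, E }  = { C, D } ∪ { A, E }
  { B, C, D, E }  = ᶜ of { A, F }
  (now 32)
Step 5: closed — nothing new.

Therefore σ(𝒞) = { {  }, { A }, { B }, { E }, { F }, { A, B }, { A, E }, { A, F }, { B, E }, { B, F }, { C, D }, { E, F }, { A, B, E }, { A, B, F }, { A, C, D }, { A, E, F }, { B, C, D }, { B, E, F }, { C, D, E }, { C, D, F }, { A, B, C, D }, { A, B, E, F }, { A, C, D, E }, { A, C, D, F }, { B, C, D, E }, { B, C, D, F }, { C, D, E, F }, { A, B, C, D, E }, { A, B, C, D, F }, { A, C, D, E, F }, { B, C, D, E, F }, S } (|σ(𝒞)| = 32).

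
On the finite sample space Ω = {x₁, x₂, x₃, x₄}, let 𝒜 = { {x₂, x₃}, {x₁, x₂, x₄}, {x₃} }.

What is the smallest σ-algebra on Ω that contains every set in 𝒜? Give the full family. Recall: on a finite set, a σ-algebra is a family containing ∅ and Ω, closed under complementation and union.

σ(𝒜) (8 sets): { {}, {x₂}, {x₃}, {x₁, x₄}, {x₂, x₃}, {x₁, x₂, x₄}, {x₁, x₃, x₄}, Ω }

Trace:
Initial family (5 sets): { {}, {x₃}, {x₂, x₃}, {x₁, x₂, x₄}, Ω }.
Step 1 (1 new):
  {x₁, x₄}  = {x₂, x₃}ᶜ
  — 6 sets.
Step 2: +1 →
  {x₁, x₃, x₄}  = {x₃} ∪ {x₁, x₄}
  — 7 sets.
Step 3 (1 new):
  {x₂}  = {x₁, x₃, x₄}ᶜ
  — 8 sets.
Step 4: stable.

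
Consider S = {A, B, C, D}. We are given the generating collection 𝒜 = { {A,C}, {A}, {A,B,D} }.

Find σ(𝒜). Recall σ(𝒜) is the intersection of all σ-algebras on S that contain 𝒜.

Start: 𝒜 ∪ {∅, S} = { {}, {A}, {A,C}, {A,B,D}, S }.
Round 1. New:
  {C}  = complement {A,B,D}
  {B,D}  = complement {A,C}
  {B,C,D}  = complement {A}
  [8 total]
Round 2: no new sets; the family is a σ-algebra.

Hence σ(𝒜) has 8 members: { {}, {A}, {C}, {A,C}, {B,D}, {A,B,D}, {B,C,D}, S }.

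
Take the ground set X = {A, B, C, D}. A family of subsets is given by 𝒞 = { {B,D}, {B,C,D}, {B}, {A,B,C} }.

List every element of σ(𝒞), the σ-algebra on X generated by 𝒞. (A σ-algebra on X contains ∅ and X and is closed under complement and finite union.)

|σ(𝒞)| = 16.  σ(𝒞) = { {}, {A}, {B}, {C}, {D}, {A,B}, {A,C}, {A,D}, {B,C}, {B,D}, {C,D}, {A,B,C}, {A,B,D}, {A,C,D}, {B,C,D}, X }

Working:
Take S₀ = 𝒞 ∪ {∅, X} = { {}, {B}, {B,D}, {A,B,C}, {B,C,D}, X }.
Round 1: 4 new —
  {A}  = X∖{B,C,D}
  {D}  = X∖{A,B,C}
  {A,C}  = X∖{B,D}
  {A,C,D}  = X∖{B}
  (now 10)
Round 2: 3 new —
  {A,B}  = {B} ∪ {A}
  {A,D}  = {D} ∪ {A}
  {A,B,D}  = {B,D} ∪ {A}
  (now 13)
Round 3: +3 →
  {C}  = X∖{A,B,D}
  {B,C}  = X∖{A,D}
  {C,D}  = X∖{A,B}
  (now 16)
After Round 4 the family is unchanged; done.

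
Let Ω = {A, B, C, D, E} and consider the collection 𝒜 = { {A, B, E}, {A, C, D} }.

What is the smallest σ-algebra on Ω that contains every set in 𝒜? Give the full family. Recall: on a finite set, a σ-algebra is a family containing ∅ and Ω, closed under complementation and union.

Start: 𝒜 ∪ {∅, Ω} = { ∅, {A, B, E}, {A, C, D}, Ω }.
Round 1 adds 2:
  {B, E}  = ᶜ of {A, C, D}
  {C, D}  = ᶜ of {A, B, E}
Round 2 adds 1:
  {B, C, D, E}  = {B, E} ∪ {C, D}
Round 3: +1 →
  {A}  = ᶜ of {B, C, D, E}
Round 4: already closed under ᶜ and ∪.

|σ(𝒜)| = 8.  σ(𝒜) = { ∅, {A}, {B, E}, {C, D}, {A, B, E}, {A, C, D}, {B, C, D, E}, Ω }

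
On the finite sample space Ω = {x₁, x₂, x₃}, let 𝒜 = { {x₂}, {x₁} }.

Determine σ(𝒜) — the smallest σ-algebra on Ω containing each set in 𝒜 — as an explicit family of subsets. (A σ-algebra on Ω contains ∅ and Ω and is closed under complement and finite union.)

|σ(𝒜)| = 8.  σ(𝒜) = { {}, {x₁}, {x₂}, {x₃}, {x₁,x₂}, {x₁,x₃}, {x₂,x₃}, Ω }

Check:
Initial family (4 sets): { {}, {x₁}, {x₂}, Ω }.
Round 1 adds 3:
  {x₁,x₂}  = {x₂} ∪ {x₁}
  {x₁,x₃}  = complement {x₂}
  {x₂,x₃}  = complement {x₁}
Round 2: +1 →
  {x₃}  = complement {x₁,x₂}
Round 3: no new sets; the family is a σ-algebra.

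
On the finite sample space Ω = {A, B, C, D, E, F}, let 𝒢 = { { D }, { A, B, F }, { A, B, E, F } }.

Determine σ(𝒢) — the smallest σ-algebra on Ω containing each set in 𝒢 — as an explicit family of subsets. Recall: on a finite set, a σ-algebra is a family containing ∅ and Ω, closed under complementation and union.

σ(𝒢) = { {}, { C }, { D }, { E }, { C, D }, { C, E }, { D, E }, { A, B, F }, { C, D, E }, { A, B, C, F }, { A, B, D, F }, { A, B, E, F }, { A, B, C, D, F }, { A, B, C, E, F }, { A, B, D, E, F }, Ω }

Trace:
Begin from { {}, { D }, { A, B, F }, { A, B, E, F }, Ω } (that is, 𝒢 plus ∅ and Ω).
Round 1 (5 new):
  { C, D }  = complement { A, B, E, F }
  { C, D, E }  = complement { A, B, F }
  { A, B, D, F }  = { D } ∪ { A, B, F }
  { A, B, C, E, F }  = complement { D }
  { A, B, D, E, F }  = { D } ∪ { A, B, E, F }
  |family| = 10
Round 2: 3 new —
  { C }  = complement { A, B, D, E, F }
  { C, E }  = complement { A, B, D, F }
  { A, B, C, D, F }  = { C, D } ∪ { A, B, D, F }
  |family| = 13
Round 3: +2 →
  { E }  = complement { A, B, C, D, F }
  { A, B, C, F }  = { C } ∪ { A, B, F }
  |family| = 15
Round 4 (1 new):
  { D, E }  = complement { A, B, C, F }
  |family| = 16
Round 5: stable.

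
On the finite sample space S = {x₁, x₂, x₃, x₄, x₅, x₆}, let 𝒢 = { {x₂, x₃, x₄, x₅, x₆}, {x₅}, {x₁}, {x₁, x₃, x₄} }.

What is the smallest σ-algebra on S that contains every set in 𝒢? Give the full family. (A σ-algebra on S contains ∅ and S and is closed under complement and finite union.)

Answer: σ(𝒢) = { ∅, {x₁}, {x₅}, {x₁, x₅}, {x₂, x₆}, {x₃, x₄}, {x₁, x₂, x₆}, {x₁, x₃, x₄}, {x₂, x₅, x₆}, {x₃, x₄, x₅}, {x₁, x₂, x₅, x₆}, {x₁, x₃, x₄, x₅}, {x₂, x₃, x₄, x₆}, {x₁, x₂, x₃, x₄, x₆}, {x₂, x₃, x₄, x₅, x₆}, S }

Trace:
Initial family (6 sets): { ∅, {x₁}, {x₅}, {x₁, x₃, x₄}, {x₂, x₃, x₄, x₅, x₆}, S }.
Round 1: +4 →
  {x₁, x₅}  = {x₅} ∪ {x₁}
  {x₂, x₅, x₆}  = S∖{x₁, x₃, x₄}
  {x₁, x₃, x₄, x₅}  = {x₁, x₃, x₄} ∪ {x₅}
  {x₁, x₂, x₃, x₄, x₆}  = S∖{x₅}
  |family| = 10
Round 2: +3 →
  {x₂, x₆}  = S∖{x₁, x₃, x₄, x₅}
  {x₁, x₂, x₅, x₆}  = {x₂, x₅, x₆} ∪ {x₁, x₅}
  {x₂, x₃, x₄, x₆}  = S∖{x₁, x₅}
  |family| = 13
Round 3: +2 →
  {x₃, x₄}  = S∖{x₁, x₂, x₅, x₆}
  {x₁, x₂, x₆}  = {x₂, x₆} ∪ {x₁}
  |family| = 15
Round 4 adds 1:
  {x₃, x₄, x₅}  = S∖{x₁, x₂, x₆}
  |family| = 16
Round 5 adds nothing — fixpoint reached.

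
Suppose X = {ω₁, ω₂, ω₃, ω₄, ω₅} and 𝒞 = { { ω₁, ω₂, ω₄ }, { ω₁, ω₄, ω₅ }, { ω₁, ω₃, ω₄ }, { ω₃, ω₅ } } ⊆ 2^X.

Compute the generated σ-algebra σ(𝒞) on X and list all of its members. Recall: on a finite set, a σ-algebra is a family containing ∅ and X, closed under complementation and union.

Start: 𝒞 ∪ {∅, X} = { ∅, { ω₃, ω₅ }, { ω₁, ω₂, ω₄ }, { ω₁, ω₃, ω₄ }, { ω₁, ω₄, ω₅ }, X }.
Pass 1 adds 5:
  { ω₂, ω₃ }  = X∖{ ω₁, ω₄, ω₅ }
  { ω₂, ω₅ }  = X∖{ ω₁, ω₃, ω₄ }
  { ω₁, ω₂, ω₃, ω₄ }  = { ω₁, ω₃, ω₄ } ∪ { ω₁, ω₂, ω₄ }
  { ω₁, ω₂, ω₄, ω₅ }  = { ω₁, ω₄, ω₅ } ∪ { ω₁, ω₂, ω₄ }
  { ω₁, ω₃, ω₄, ω₅ }  = { ω₁, ω₄, ω₅ } ∪ { ω₁, ω₃, ω₄ }
  [11 total]
Pass 2 adds 4:
  { ω₂ }  = X∖{ ω₁, ω₃, ω₄, ω₅ }
  { ω₃ }  = X∖{ ω₁, ω₂, ω₄, ω₅ }
  { ω₅ }  = X∖{ ω₁, ω₂, ω₃, ω₄ }
  { ω₂, ω₃, ω₅ }  = { ω₂, ω₅ } ∪ { ω₂, ω₃ }
  [15 total]
Pass 3 adds 1:
  { ω₁, ω₄ }  = X∖{ ω₂, ω₃, ω₅ }
  [16 total]
Pass 4: stable.

Hence σ(𝒞) has 16 members: { ∅, { ω₂ }, { ω₃ }, { ω₅ }, { ω₁, ω₄ }, { ω₂, ω₃ }, { ω₂, ω₅ }, { ω₃, ω₅ }, { ω₁, ω₂, ω₄ }, { ω₁, ω₃, ω₄ }, { ω₁, ω₄, ω₅ }, { ω₂, ω₃, ω₅ }, { ω₁, ω₂, ω₃, ω₄ }, { ω₁, ω₂, ω₄, ω₅ }, { ω₁, ω₃, ω₄, ω₅ }, X }.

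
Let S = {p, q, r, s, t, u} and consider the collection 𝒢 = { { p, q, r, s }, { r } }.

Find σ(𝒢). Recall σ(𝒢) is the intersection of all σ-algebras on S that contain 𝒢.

Start: 𝒢 ∪ {∅, S} = { {}, { r }, { p, q, r, s }, S }.
Step 1: 2 new —
  { t, u }  = { p, q, r, s }ᶜ
  { p, q, s, t, u }  = { r }ᶜ
Step 2: +1 →
  { r, t, u }  = { r } ∪ { t, u }
Step 3. New:
  { p, q, s }  = { r, t, u }ᶜ
Step 4: stable.

|σ(𝒢)| = 8.  σ(𝒢) = { {}, { r }, { t, u }, { p, q, s }, { r, t, u }, { p, q, r, s }, { p, q, s, t, u }, S }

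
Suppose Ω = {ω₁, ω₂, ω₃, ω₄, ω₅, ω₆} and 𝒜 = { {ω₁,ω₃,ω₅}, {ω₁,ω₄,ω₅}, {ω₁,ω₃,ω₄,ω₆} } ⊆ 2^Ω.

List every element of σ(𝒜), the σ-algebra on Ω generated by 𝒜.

Take S₀ = 𝒜 ∪ {∅, Ω} = { {}, {ω₁,ω₃,ω₅}, {ω₁,ω₄,ω₅}, {ω₁,ω₃,ω₄,ω₆}, Ω }.
Round 1 (5 new):
  {ω₂,ω₅}  = ᶜ of {ω₁,ω₃,ω₄,ω₆}
  {ω₂,ω₃,ω₆}  = ᶜ of {ω₁,ω₄,ω₅}
  {ω₂,ω₄,ω₆}  = ᶜ of {ω₁,ω₃,ω₅}
  {ω₁,ω₃,ω₄,ω₅}  = {ω₁,ω₄,ω₅} ∪ {ω₁,ω₃,ω₅}
  {ω₁,ω₃,ω₄,ω₅,ω₆}  = {ω₁,ω₄,ω₅} ∪ {ω₁,ω₃,ω₄,ω₆}
Round 2. New:
  {ω₂}  = ᶜ of {ω₁,ω₃,ω₄,ω₅,ω₆}
  {ω₂,ω₆}  = ᶜ of {ω₁,ω₃,ω₄,ω₅}
  {ω₁,ω₂,ω₃,ω₅}  = {ω₂,ω₅} ∪ {ω₁,ω₃,ω₅}
  {ω₁,ω₂,ω₄,ω₅}  = {ω₁,ω₄,ω₅} ∪ {ω₂,ω₅}
  {ω₂,ω₃,ω₄,ω₆}  = {ω₂,ω₄,ω₆} ∪ {ω₂,ω₃,ω₆}
  {ω₂,ω₃,ω₅,ω₆}  = {ω₂,ω₅} ∪ {ω₂,ω₃,ω₆}
  {ω₂,ω₄,ω₅,ω₆}  = {ω₂,ω₄,ω₆} ∪ {ω₂,ω₅}
  {ω₁,ω₂,ω₃,ω₄,ω₅}  = {ω₂,ω₅} ∪ {ω₁,ω₃,ω₄,ω₅}
  {ω₁,ω₂,ω₃,ω₄,ω₆}  = {ω₂,ω₄,ω₆} ∪ {ω₁,ω₃,ω₄,ω₆}
  {ω₁,ω₂,ω₃,ω₅,ω₆}  = {ω₂,ω₃,ω₆} ∪ {ω₁,ω₃,ω₅}
  {ω₁,ω₂,ω₄,ω₅,ω₆}  = {ω₁,ω₄,ω₅} ∪ {ω₂,ω₄,ω₆}
Round 3: +11 →
  {ω₃}  = ᶜ of {ω₁,ω₂,ω₄,ω₅,ω₆}
  {ω₄}  = ᶜ of {ω₁,ω₂,ω₃,ω₅,ω₆}
  {ω₅}  = ᶜ of {ω₁,ω₂,ω₃,ω₄,ω₆}
  {ω₆}  = ᶜ of {ω₁,ω₂,ω₃,ω₄,ω₅}
  {ω₁,ω₃}  = ᶜ of {ω₂,ω₄,ω₅,ω₆}
  {ω₁,ω₄}  = ᶜ of {ω₂,ω₃,ω₅,ω₆}
  {ω₁,ω₅}  = ᶜ of {ω₂,ω₃,ω₄,ω₆}
  {ω₃,ω₆}  = ᶜ of {ω₁,ω₂,ω₄,ω₅}
  {ω₄,ω₆}  = ᶜ of {ω₁,ω₂,ω₃,ω₅}
  {ω₂,ω₅,ω₆}  = {ω₂,ω₅} ∪ {ω₂,ω₆}
  {ω₂,ω₃,ω₄,ω₅,ω₆}  = {ω₂,ω₄,ω₆} ∪ {ω₂,ω₃,ω₅,ω₆}
Round 4 adds 24:
  {ω₁}  = ᶜ of {ω₂,ω₃,ω₄,ω₅,ω₆}
  {ω₂,ω₃}  = {ω₂} ∪ {ω₃}
  {ω₂,ω₄}  = {ω₂} ∪ {ω₄}
  {ω₃,ω₄}  = {ω₃} ∪ {ω₄}
  {ω₃,ω₅}  = {ω₅} ∪ {ω₃}
  {ω₄,ω₅}  = {ω₅} ∪ {ω₄}
  {ω₅,ω₆}  = {ω₆} ∪ {ω₅}
  {ω₁,ω₂,ω₃}  = {ω₂} ∪ {ω₁,ω₃}
  {ω₁,ω₂,ω₄}  = {ω₂} ∪ {ω₁,ω₄}
  {ω₁,ω₂,ω₅}  = {ω₂,ω₅} ∪ {ω₁,ω₅}
  {ω₁,ω₃,ω₄}  = ᶜ of {ω₂,ω₅,ω₆}
  {ω₁,ω₃,ω₆}  = {ω₆} ∪ {ω₁,ω₃}
  {ω₁,ω₄,ω₆}  = {ω₆} ∪ {ω₁,ω₄}
  {ω₁,ω₅,ω₆}  = {ω₆} ∪ {ω₁,ω₅}
  {ω₂,ω₃,ω₅}  = {ω₂,ω₅} ∪ {ω₃}
  {ω₂,ω₄,ω₅}  = {ω₂,ω₅} ∪ {ω₄}
  {ω₃,ω₄,ω₆}  = {ω₃} ∪ {ω₄,ω₆}
  {ω₃,ω₅,ω₆}  = {ω₅} ∪ {ω₃,ω₆}
  {ω₄,ω₅,ω₆}  = {ω₅} ∪ {ω₄,ω₆}
  {ω₁,ω₂,ω₃,ω₆}  = {ω₂,ω₃,ω₆} ∪ {ω₁,ω₃}
  {ω₁,ω₂,ω₄,ω₆}  = {ω₂,ω₄,ω₆} ∪ {ω₁,ω₄}
  {ω₁,ω₂,ω₅,ω₆}  = {ω₂,ω₆} ∪ {ω₁,ω₅}
  {ω₁,ω₃,ω₅,ω₆}  = {ω₁,ω₃,ω₅} ∪ {ω₆}
  {ω₁,ω₄,ω₅,ω₆}  = {ω₁,ω₄,ω₅} ∪ {ω₆}
Round 5: 8 new —
  {ω₁,ω₂}  = {ω₂} ∪ {ω₁}
  {ω₁,ω₆}  = {ω₆} ∪ {ω₁}
  {ω₁,ω₂,ω₆}  = {ω₂,ω₆} ∪ {ω₁}
  {ω₂,ω₃,ω₄}  = ᶜ of {ω₁,ω₅,ω₆}
  {ω₃,ω₄,ω₅}  = {ω₃,ω₄} ∪ {ω₄,ω₅}
  {ω₁,ω₂,ω₃,ω₄}  = ᶜ of {ω₅,ω₆}
  {ω₂,ω₃,ω₄,ω₅}  = {ω₂,ω₅} ∪ {ω₃,ω₄}
  {ω₃,ω₄,ω₅,ω₆}  = {ω₃,ω₄} ∪ {ω₅,ω₆}
Round 6 adds nothing — fixpoint reached.

σ(𝒜) = { {}, {ω₁}, {ω₂}, {ω₃}, {ω₄}, {ω₅}, {ω₆}, {ω₁,ω₂}, {ω₁,ω₃}, {ω₁,ω₄}, {ω₁,ω₅}, {ω₁,ω₆}, {ω₂,ω₃}, {ω₂,ω₄}, {ω₂,ω₅}, {ω₂,ω₆}, {ω₃,ω₄}, {ω₃,ω₅}, {ω₃,ω₆}, {ω₄,ω₅}, {ω₄,ω₆}, {ω₅,ω₆}, {ω₁,ω₂,ω₃}, {ω₁,ω₂,ω₄}, {ω₁,ω₂,ω₅}, {ω₁,ω₂,ω₆}, {ω₁,ω₃,ω₄}, {ω₁,ω₃,ω₅}, {ω₁,ω₃,ω₆}, {ω₁,ω₄,ω₅}, {ω₁,ω₄,ω₆}, {ω₁,ω₅,ω₆}, {ω₂,ω₃,ω₄}, {ω₂,ω₃,ω₅}, {ω₂,ω₃,ω₆}, {ω₂,ω₄,ω₅}, {ω₂,ω₄,ω₆}, {ω₂,ω₅,ω₆}, {ω₃,ω₄,ω₅}, {ω₃,ω₄,ω₆}, {ω₃,ω₅,ω₆}, {ω₄,ω₅,ω₆}, {ω₁,ω₂,ω₃,ω₄}, {ω₁,ω₂,ω₃,ω₅}, {ω₁,ω₂,ω₃,ω₆}, {ω₁,ω₂,ω₄,ω₅}, {ω₁,ω₂,ω₄,ω₆}, {ω₁,ω₂,ω₅,ω₆}, {ω₁,ω₃,ω₄,ω₅}, {ω₁,ω₃,ω₄,ω₆}, {ω₁,ω₃,ω₅,ω₆}, {ω₁,ω₄,ω₅,ω₆}, {ω₂,ω₃,ω₄,ω₅}, {ω₂,ω₃,ω₄,ω₆}, {ω₂,ω₃,ω₅,ω₆}, {ω₂,ω₄,ω₅,ω₆}, {ω₃,ω₄,ω₅,ω₆}, {ω₁,ω₂,ω₃,ω₄,ω₅}, {ω₁,ω₂,ω₃,ω₄,ω₆}, {ω₁,ω₂,ω₃,ω₅,ω₆}, {ω₁,ω₂,ω₄,ω₅,ω₆}, {ω₁,ω₃,ω₄,ω₅,ω₆}, {ω₂,ω₃,ω₄,ω₅,ω₆}, Ω }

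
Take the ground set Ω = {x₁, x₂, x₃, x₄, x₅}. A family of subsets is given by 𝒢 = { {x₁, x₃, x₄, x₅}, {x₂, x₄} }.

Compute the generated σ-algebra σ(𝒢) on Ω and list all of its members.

Begin from { {}, {x₂, x₄}, {x₁, x₃, x₄, x₅}, Ω } (that is, 𝒢 plus ∅ and Ω).
Iteration 1: 2 new —
  {x₂}  = ᶜ of {x₁, x₃, x₄, x₅}
  {x₁, x₃, x₅}  = ᶜ of {x₂, x₄}
  — 6 sets.
Iteration 2 (1 new):
  {x₁, x₂, x₃, x₅}  = {x₁, x₃, x₅} ∪ {x₂}
  — 7 sets.
Iteration 3. New:
  {x₄}  = ᶜ of {x₁, x₂, x₃, x₅}
  — 8 sets.
Iteration 4: no new sets; the family is a σ-algebra.

|σ(𝒢)| = 8.  σ(𝒢) = { {}, {x₂}, {x₄}, {x₂, x₄}, {x₁, x₃, x₅}, {x₁, x₂, x₃, x₅}, {x₁, x₃, x₄, x₅}, Ω }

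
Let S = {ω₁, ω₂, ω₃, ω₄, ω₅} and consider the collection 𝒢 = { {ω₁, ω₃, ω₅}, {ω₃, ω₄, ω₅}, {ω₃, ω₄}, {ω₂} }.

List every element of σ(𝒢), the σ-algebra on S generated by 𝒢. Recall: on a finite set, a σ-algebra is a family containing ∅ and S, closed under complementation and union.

σ(𝒢) (32 sets): { ∅, {ω₁}, {ω₂}, {ω₃}, {ω₄}, {ω₅}, {ω₁, ω₂}, {ω₁, ω₃}, {ω₁, ω₄}, {ω₁, ω₅}, {ω₂, ω₃}, {ω₂, ω₄}, {ω₂, ω₅}, {ω₃, ω₄}, {ω₃, ω₅}, {ω₄, ω₅}, {ω₁, ω₂, ω₃}, {ω₁, ω₂, ω₄}, {ω₁, ω₂, ω₅}, {ω₁, ω₃, ω₄}, {ω₁, ω₃, ω₅}, {ω₁, ω₄, ω₅}, {ω₂, ω₃, ω₄}, {ω₂, ω₃, ω₅}, {ω₂, ω₄, ω₅}, {ω₃, ω₄, ω₅}, {ω₁, ω₂, ω₃, ω₄}, {ω₁, ω₂, ω₃, ω₅}, {ω₁, ω₂, ω₄, ω₅}, {ω₁, ω₃, ω₄, ω₅}, {ω₂, ω₃, ω₄, ω₅}, S }

Check:
Begin from { ∅, {ω₂}, {ω₃, ω₄}, {ω₁, ω₃, ω₅}, {ω₃, ω₄, ω₅}, S } (that is, 𝒢 plus ∅ and S).
Round 1: 7 new —
  {ω₁, ω₂}  = ᶜ of {ω₃, ω₄, ω₅}
  {ω₂, ω₄}  = ᶜ of {ω₁, ω₃, ω₅}
  {ω₁, ω₂, ω₅}  = ᶜ of {ω₃, ω₄}
  {ω₂, ω₃, ω₄}  = {ω₃, ω₄} ∪ {ω₂}
  {ω₁, ω₂, ω₃, ω₅}  = {ω₁, ω₃, ω₅} ∪ {ω₂}
  {ω₁, ω₃, ω₄, ω₅}  = ᶜ of {ω₂}
  {ω₂, ω₃, ω₄, ω₅}  = {ω₃, ω₄, ω₅} ∪ {ω₂}
  [13 total]
Round 2. New:
  {ω₁}  = ᶜ of {ω₂, ω₃, ω₄, ω₅}
  {ω₄}  = ᶜ of {ω₁, ω₂, ω₃, ω₅}
  {ω₁, ω₅}  = ᶜ of {ω₂, ω₃, ω₄}
  {ω₁, ω₂, ω₄}  = {ω₁, ω₂} ∪ {ω₂, ω₄}
  {ω₁, ω₂, ω₃, ω₄}  = {ω₃, ω₄} ∪ {ω₁, ω₂}
  {ω₁, ω₂, ω₄, ω₅}  = {ω₁, ω₂, ω₅} ∪ {ω₂, ω₄}
  [19 total]
Round 3 (6 new):
  {ω₃}  = ᶜ of {ω₁, ω₂, ω₄, ω₅}
  {ω₅}  = ᶜ of {ω₁, ω₂, ω₃, ω₄}
  {ω₁, ω₄}  = {ω₄} ∪ {ω₁}
  {ω₃, ω₅}  = ᶜ of {ω₁, ω₂, ω₄}
  {ω₁, ω₃, ω₄}  = {ω₃, ω₄} ∪ {ω₁}
  {ω₁, ω₄, ω₅}  = {ω₁, ω₅} ∪ {ω₄}
  [25 total]
Round 4: 7 new —
  {ω₁, ω₃}  = {ω₃} ∪ {ω₁}
  {ω₂, ω₃}  = ᶜ of {ω₁, ω₄, ω₅}
  {ω₂, ω₅}  = ᶜ of {ω₁, ω₃, ω₄}
  {ω₄, ω₅}  = {ω₅} ∪ {ω₄}
  {ω₁, ω₂, ω₃}  = {ω₁, ω₂} ∪ {ω₃}
  {ω₂, ω₃, ω₅}  = ᶜ of {ω₁, ω₄}
  {ω₂, ω₄, ω₅}  = {ω₅} ∪ {ω₂, ω₄}
  [32 total]
Round 5: stable.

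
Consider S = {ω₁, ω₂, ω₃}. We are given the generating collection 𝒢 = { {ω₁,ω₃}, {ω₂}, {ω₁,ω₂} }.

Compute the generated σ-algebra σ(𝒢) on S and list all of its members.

σ(𝒢) = { {}, {ω₁}, {ω₂}, {ω₃}, {ω₁,ω₂}, {ω₁,ω₃}, {ω₂,ω₃}, S }

Working:
Seed the family with 𝒢 together with ∅ and S: { {}, {ω₂}, {ω₁,ω₂}, {ω₁,ω₃}, S }.
Round 1: +1 →
  {ω₃}  = complement {ω₁,ω₂}
  (now 6)
Round 2. New:
  {ω₂,ω₃}  = {ω₃} ∪ {ω₂}
  (now 7)
Round 3 adds 1:
  {ω₁}  = complement {ω₂,ω₃}
  (now 8)
After Round 4 the family is unchanged; done.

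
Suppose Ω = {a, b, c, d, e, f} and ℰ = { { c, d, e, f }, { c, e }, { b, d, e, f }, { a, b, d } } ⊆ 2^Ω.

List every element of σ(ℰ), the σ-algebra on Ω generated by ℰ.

Seed the family with ℰ together with ∅ and Ω: { ∅, { c, e }, { a, b, d }, { b, d, e, f }, { c, d, e, f }, Ω }.
Pass 1. New:
  { a, b }  = { c, d, e, f }ᶜ
  { a, c }  = { b, d, e, f }ᶜ
  { c, e, f }  = { a, b, d }ᶜ
  { a, b, d, f }  = { c, e }ᶜ
  { a, b, c, d, e }  = { c, e } ∪ { a, b, d }
  { a, b, d, e, f }  = { b, d, e, f } ∪ { a, b, d }
  { b, c, d, e, f }  = { b, d, e, f } ∪ { c, d, e, f }
  (now 13)
Pass 2: 11 new —
  { a }  = { b, c, d, e, f }ᶜ
  { c }  = { a, b, d, e, f }ᶜ
  { f }  = { a, b, c, d, e }ᶜ
  { a, b, c }  = { a, b } ∪ { a, c }
  { a, c, e }  = { a, c } ∪ { c, e }
  { a, b, c, d }  = { a, b, d } ∪ { a, c }
  { a, b, c, e }  = { a, b } ∪ { c, e }
  { a, c, e, f }  = { a, c } ∪ { c, e, f }
  { a, b, c, d, f }  = { a, b, d, f } ∪ { a, c }
  { a, b, c, e, f }  = { a, b } ∪ { c, e, f }
  { a, c, d, e, f }  = { c, d, e, f } ∪ { a, c }
  (now 24)
Pass 3: 13 new —
  { b }  = { a, c, d, e, f }ᶜ
  { d }  = { a, b, c, e, f }ᶜ
  { e }  = { a, b, c, d, f }ᶜ
  { a, f }  = { f } ∪ { a }
  { b, d }  = { a, c, e, f }ᶜ
  { c, f }  = { f } ∪ { c }
  { d, f }  = { a, b, c, e }ᶜ
  { e, f }  = { a, b, c, d }ᶜ
  { a, b, f }  = { a, b } ∪ { f }
  { a, c, f }  = { a, c } ∪ { f }
  { b, d, f }  = { a, c, e }ᶜ
  { d, e, f }  = { a, b, c }ᶜ
  { a, b, c, f }  = { a, b, c } ∪ { f }
  (now 37)
Pass 4: 26 new —
  { a, d }  = { a } ∪ { d }
  { a, e }  = { a } ∪ { e }
  { b, c }  = { b } ∪ { c }
  { b, e }  = { b } ∪ { e }
  { b, f }  = { b } ∪ { f }
  { c, d }  = { c } ∪ { d }
  { d, e }  = { a, b, c, f }ᶜ
  { a, b, e }  = { a, b } ∪ { e }
  { a, c, d }  = { a, c } ∪ { d }
  { a, d, f }  = { a } ∪ { d, f }
  { a, e, f }  = { e, f } ∪ { a }
  { b, c, d }  = { c } ∪ { b, d }
  { b, c, e }  = { b } ∪ { c, e }
  { b, c, f }  = { b } ∪ { c, f }
  { b, d, e }  = { a, c, f }ᶜ
  { b, e, f }  = { e, f } ∪ { b }
  { c, d, e }  = { a, b, f }ᶜ
  { c, d, f }  = { c } ∪ { d, f }
  { a, b, d, e }  = { c, f }ᶜ
  { a, b, e, f }  = { e, f } ∪ { a, b }
  { a, c, d, e }  = { a, c, e } ∪ { d }
  { a, c, d, f }  = { a, c, f } ∪ { d }
  { a, d, e, f }  = { a } ∪ { d, e, f }
  { b, c, d, e }  = { a, f }ᶜ
  { b, c, d, f }  = { b, d, f } ∪ { c }
  { b, c, e, f }  = { b } ∪ { c, e, f }
  (now 63)
Pass 5. New:
  { a, d, e }  = { b, c, f }ᶜ
  (now 64)
Pass 6 adds nothing — fixpoint reached.

|σ(ℰ)| = 64.  σ(ℰ) = { ∅, { a }, { b }, { c }, { d }, { e }, { f }, { a, b }, { a, c }, { a, d }, { a, e }, { a, f }, { b, c }, { b, d }, { b, e }, { b, f }, { c, d }, { c, e }, { c, f }, { d, e }, { d, f }, { e, f }, { a, b, c }, { a, b, d }, { a, b, e }, { a, b, f }, { a, c, d }, { a, c, e }, { a, c, f }, { a, d, e }, { a, d, f }, { a, e, f }, { b, c, d }, { b, c, e }, { b, c, f }, { b, d, e }, { b, d, f }, { b, e, f }, { c, d, e }, { c, d, f }, { c, e, f }, { d, e, f }, { a, b, c, d }, { a, b, c, e }, { a, b, c, f }, { a, b, d, e }, { a, b, d, f }, { a, b, e, f }, { a, c, d, e }, { a, c, d, f }, { a, c, e, f }, { a, d, e, f }, { b, c, d, e }, { b, c, d, f }, { b, c, e, f }, { b, d, e, f }, { c, d, e, f }, { a, b, c, d, e }, { a, b, c, d, f }, { a, b, c, e, f }, { a, b, d, e, f }, { a, c, d, e, f }, { b, c, d, e, f }, Ω }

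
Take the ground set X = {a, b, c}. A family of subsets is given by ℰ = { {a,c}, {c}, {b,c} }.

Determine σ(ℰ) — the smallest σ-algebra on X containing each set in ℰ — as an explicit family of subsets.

Answer: σ(ℰ) = { ∅, {a}, {b}, {c}, {a,b}, {a,c}, {b,c}, X }

Working:
Begin from { ∅, {c}, {a,c}, {b,c}, X } (that is, ℰ plus ∅ and X).
Step 1: 3 new —
  {a}  = ᶜ of {b,c}
  {b}  = ᶜ of {a,c}
  {a,b}  = ᶜ of {c}
Step 2: stable.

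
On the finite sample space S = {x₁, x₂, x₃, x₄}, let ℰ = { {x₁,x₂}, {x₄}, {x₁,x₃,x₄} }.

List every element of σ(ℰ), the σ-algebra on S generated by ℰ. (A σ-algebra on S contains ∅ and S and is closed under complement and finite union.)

Answer: σ(ℰ) = { ∅, {x₁}, {x₂}, {x₃}, {x₄}, {x₁,x₂}, {x₁,x₃}, {x₁,x₄}, {x₂,x₃}, {x₂,x₄}, {x₃,x₄}, {x₁,x₂,x₃}, {x₁,x₂,x₄}, {x₁,x₃,x₄}, {x₂,x₃,x₄}, S }

Check:
Start: ℰ ∪ {∅, S} = { ∅, {x₄}, {x₁,x₂}, {x₁,x₃,x₄}, S }.
Pass 1: +4 →
  {x₂}  = S∖{x₁,x₃,x₄}
  {x₃,x₄}  = S∖{x₁,x₂}
  {x₁,x₂,x₃}  = S∖{x₄}
  {x₁,x₂,x₄}  = {x₁,x₂} ∪ {x₄}
Pass 2: 3 new —
  {x₃}  = S∖{x₁,x₂,x₄}
  {x₂,x₄}  = {x₂} ∪ {x₄}
  {x₂,x₃,x₄}  = {x₃,x₄} ∪ {x₂}
Pass 3. New:
  {x₁}  = S∖{x₂,x₃,x₄}
  {x₁,x₃}  = S∖{x₂,x₄}
  {x₂,x₃}  = {x₃} ∪ {x₂}
Pass 4 (1 new):
  {x₁,x₄}  = S∖{x₂,x₃}
After Pass 5 the family is unchanged; done.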